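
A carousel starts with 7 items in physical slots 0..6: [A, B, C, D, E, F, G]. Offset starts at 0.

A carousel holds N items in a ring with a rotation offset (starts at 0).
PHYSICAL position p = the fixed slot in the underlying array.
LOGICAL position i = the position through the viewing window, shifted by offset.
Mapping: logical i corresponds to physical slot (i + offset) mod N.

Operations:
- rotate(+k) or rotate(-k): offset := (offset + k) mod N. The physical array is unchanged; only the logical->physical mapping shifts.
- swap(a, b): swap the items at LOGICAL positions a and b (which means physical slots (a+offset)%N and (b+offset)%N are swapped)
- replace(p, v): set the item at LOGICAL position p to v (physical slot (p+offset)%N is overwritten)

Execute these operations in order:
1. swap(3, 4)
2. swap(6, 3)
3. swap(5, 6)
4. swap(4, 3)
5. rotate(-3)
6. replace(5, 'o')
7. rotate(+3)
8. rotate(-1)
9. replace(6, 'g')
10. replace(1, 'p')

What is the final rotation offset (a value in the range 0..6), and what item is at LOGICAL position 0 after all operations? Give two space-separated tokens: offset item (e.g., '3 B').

After op 1 (swap(3, 4)): offset=0, physical=[A,B,C,E,D,F,G], logical=[A,B,C,E,D,F,G]
After op 2 (swap(6, 3)): offset=0, physical=[A,B,C,G,D,F,E], logical=[A,B,C,G,D,F,E]
After op 3 (swap(5, 6)): offset=0, physical=[A,B,C,G,D,E,F], logical=[A,B,C,G,D,E,F]
After op 4 (swap(4, 3)): offset=0, physical=[A,B,C,D,G,E,F], logical=[A,B,C,D,G,E,F]
After op 5 (rotate(-3)): offset=4, physical=[A,B,C,D,G,E,F], logical=[G,E,F,A,B,C,D]
After op 6 (replace(5, 'o')): offset=4, physical=[A,B,o,D,G,E,F], logical=[G,E,F,A,B,o,D]
After op 7 (rotate(+3)): offset=0, physical=[A,B,o,D,G,E,F], logical=[A,B,o,D,G,E,F]
After op 8 (rotate(-1)): offset=6, physical=[A,B,o,D,G,E,F], logical=[F,A,B,o,D,G,E]
After op 9 (replace(6, 'g')): offset=6, physical=[A,B,o,D,G,g,F], logical=[F,A,B,o,D,G,g]
After op 10 (replace(1, 'p')): offset=6, physical=[p,B,o,D,G,g,F], logical=[F,p,B,o,D,G,g]

Answer: 6 F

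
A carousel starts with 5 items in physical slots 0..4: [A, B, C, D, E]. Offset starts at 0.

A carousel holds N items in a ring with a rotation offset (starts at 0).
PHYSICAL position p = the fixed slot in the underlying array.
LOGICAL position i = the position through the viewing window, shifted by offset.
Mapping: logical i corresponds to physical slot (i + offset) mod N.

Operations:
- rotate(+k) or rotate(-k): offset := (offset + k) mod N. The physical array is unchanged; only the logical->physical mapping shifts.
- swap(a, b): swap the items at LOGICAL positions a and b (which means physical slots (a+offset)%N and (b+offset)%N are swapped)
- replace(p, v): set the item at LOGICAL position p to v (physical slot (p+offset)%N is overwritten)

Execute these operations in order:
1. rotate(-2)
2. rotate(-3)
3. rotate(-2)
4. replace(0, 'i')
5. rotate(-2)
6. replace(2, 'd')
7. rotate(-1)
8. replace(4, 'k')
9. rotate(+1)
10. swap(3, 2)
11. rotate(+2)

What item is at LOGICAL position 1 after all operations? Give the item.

After op 1 (rotate(-2)): offset=3, physical=[A,B,C,D,E], logical=[D,E,A,B,C]
After op 2 (rotate(-3)): offset=0, physical=[A,B,C,D,E], logical=[A,B,C,D,E]
After op 3 (rotate(-2)): offset=3, physical=[A,B,C,D,E], logical=[D,E,A,B,C]
After op 4 (replace(0, 'i')): offset=3, physical=[A,B,C,i,E], logical=[i,E,A,B,C]
After op 5 (rotate(-2)): offset=1, physical=[A,B,C,i,E], logical=[B,C,i,E,A]
After op 6 (replace(2, 'd')): offset=1, physical=[A,B,C,d,E], logical=[B,C,d,E,A]
After op 7 (rotate(-1)): offset=0, physical=[A,B,C,d,E], logical=[A,B,C,d,E]
After op 8 (replace(4, 'k')): offset=0, physical=[A,B,C,d,k], logical=[A,B,C,d,k]
After op 9 (rotate(+1)): offset=1, physical=[A,B,C,d,k], logical=[B,C,d,k,A]
After op 10 (swap(3, 2)): offset=1, physical=[A,B,C,k,d], logical=[B,C,k,d,A]
After op 11 (rotate(+2)): offset=3, physical=[A,B,C,k,d], logical=[k,d,A,B,C]

Answer: d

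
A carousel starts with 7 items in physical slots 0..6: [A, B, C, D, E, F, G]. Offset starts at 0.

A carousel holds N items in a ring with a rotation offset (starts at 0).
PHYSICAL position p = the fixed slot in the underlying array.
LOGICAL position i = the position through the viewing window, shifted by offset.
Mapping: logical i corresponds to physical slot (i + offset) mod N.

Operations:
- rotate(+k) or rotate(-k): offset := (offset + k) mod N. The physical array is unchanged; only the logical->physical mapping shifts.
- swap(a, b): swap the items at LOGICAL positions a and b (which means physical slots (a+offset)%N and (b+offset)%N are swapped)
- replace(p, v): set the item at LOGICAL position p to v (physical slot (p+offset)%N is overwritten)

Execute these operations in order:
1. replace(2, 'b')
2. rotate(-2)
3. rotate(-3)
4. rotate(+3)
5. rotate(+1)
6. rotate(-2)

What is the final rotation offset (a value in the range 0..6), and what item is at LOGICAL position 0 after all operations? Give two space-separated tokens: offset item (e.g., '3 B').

After op 1 (replace(2, 'b')): offset=0, physical=[A,B,b,D,E,F,G], logical=[A,B,b,D,E,F,G]
After op 2 (rotate(-2)): offset=5, physical=[A,B,b,D,E,F,G], logical=[F,G,A,B,b,D,E]
After op 3 (rotate(-3)): offset=2, physical=[A,B,b,D,E,F,G], logical=[b,D,E,F,G,A,B]
After op 4 (rotate(+3)): offset=5, physical=[A,B,b,D,E,F,G], logical=[F,G,A,B,b,D,E]
After op 5 (rotate(+1)): offset=6, physical=[A,B,b,D,E,F,G], logical=[G,A,B,b,D,E,F]
After op 6 (rotate(-2)): offset=4, physical=[A,B,b,D,E,F,G], logical=[E,F,G,A,B,b,D]

Answer: 4 E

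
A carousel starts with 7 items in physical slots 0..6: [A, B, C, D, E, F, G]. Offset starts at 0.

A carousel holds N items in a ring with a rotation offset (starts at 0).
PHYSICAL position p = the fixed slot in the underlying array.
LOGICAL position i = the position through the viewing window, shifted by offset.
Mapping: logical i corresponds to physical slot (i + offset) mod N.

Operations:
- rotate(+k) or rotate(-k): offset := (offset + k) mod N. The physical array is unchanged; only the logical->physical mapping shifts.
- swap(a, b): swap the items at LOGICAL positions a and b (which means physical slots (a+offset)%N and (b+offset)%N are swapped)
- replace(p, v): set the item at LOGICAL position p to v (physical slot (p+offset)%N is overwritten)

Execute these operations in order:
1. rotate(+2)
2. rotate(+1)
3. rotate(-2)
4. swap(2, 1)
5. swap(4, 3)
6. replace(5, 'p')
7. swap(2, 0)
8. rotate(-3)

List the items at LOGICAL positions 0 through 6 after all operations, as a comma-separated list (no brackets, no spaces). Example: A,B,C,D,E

Answer: E,p,A,C,D,B,F

Derivation:
After op 1 (rotate(+2)): offset=2, physical=[A,B,C,D,E,F,G], logical=[C,D,E,F,G,A,B]
After op 2 (rotate(+1)): offset=3, physical=[A,B,C,D,E,F,G], logical=[D,E,F,G,A,B,C]
After op 3 (rotate(-2)): offset=1, physical=[A,B,C,D,E,F,G], logical=[B,C,D,E,F,G,A]
After op 4 (swap(2, 1)): offset=1, physical=[A,B,D,C,E,F,G], logical=[B,D,C,E,F,G,A]
After op 5 (swap(4, 3)): offset=1, physical=[A,B,D,C,F,E,G], logical=[B,D,C,F,E,G,A]
After op 6 (replace(5, 'p')): offset=1, physical=[A,B,D,C,F,E,p], logical=[B,D,C,F,E,p,A]
After op 7 (swap(2, 0)): offset=1, physical=[A,C,D,B,F,E,p], logical=[C,D,B,F,E,p,A]
After op 8 (rotate(-3)): offset=5, physical=[A,C,D,B,F,E,p], logical=[E,p,A,C,D,B,F]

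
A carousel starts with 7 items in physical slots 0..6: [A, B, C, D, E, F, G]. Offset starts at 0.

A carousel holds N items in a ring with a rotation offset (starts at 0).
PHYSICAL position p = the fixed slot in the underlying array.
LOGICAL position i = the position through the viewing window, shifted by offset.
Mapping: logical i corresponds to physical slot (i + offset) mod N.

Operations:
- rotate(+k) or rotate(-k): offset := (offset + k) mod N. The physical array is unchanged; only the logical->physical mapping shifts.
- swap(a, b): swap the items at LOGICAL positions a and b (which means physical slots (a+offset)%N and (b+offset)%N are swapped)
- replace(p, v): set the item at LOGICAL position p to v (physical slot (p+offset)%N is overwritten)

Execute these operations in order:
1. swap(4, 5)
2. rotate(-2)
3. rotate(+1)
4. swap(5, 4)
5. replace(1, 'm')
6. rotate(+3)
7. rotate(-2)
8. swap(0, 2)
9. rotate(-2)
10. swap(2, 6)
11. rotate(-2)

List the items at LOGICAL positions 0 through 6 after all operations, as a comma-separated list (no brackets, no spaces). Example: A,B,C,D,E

After op 1 (swap(4, 5)): offset=0, physical=[A,B,C,D,F,E,G], logical=[A,B,C,D,F,E,G]
After op 2 (rotate(-2)): offset=5, physical=[A,B,C,D,F,E,G], logical=[E,G,A,B,C,D,F]
After op 3 (rotate(+1)): offset=6, physical=[A,B,C,D,F,E,G], logical=[G,A,B,C,D,F,E]
After op 4 (swap(5, 4)): offset=6, physical=[A,B,C,F,D,E,G], logical=[G,A,B,C,F,D,E]
After op 5 (replace(1, 'm')): offset=6, physical=[m,B,C,F,D,E,G], logical=[G,m,B,C,F,D,E]
After op 6 (rotate(+3)): offset=2, physical=[m,B,C,F,D,E,G], logical=[C,F,D,E,G,m,B]
After op 7 (rotate(-2)): offset=0, physical=[m,B,C,F,D,E,G], logical=[m,B,C,F,D,E,G]
After op 8 (swap(0, 2)): offset=0, physical=[C,B,m,F,D,E,G], logical=[C,B,m,F,D,E,G]
After op 9 (rotate(-2)): offset=5, physical=[C,B,m,F,D,E,G], logical=[E,G,C,B,m,F,D]
After op 10 (swap(2, 6)): offset=5, physical=[D,B,m,F,C,E,G], logical=[E,G,D,B,m,F,C]
After op 11 (rotate(-2)): offset=3, physical=[D,B,m,F,C,E,G], logical=[F,C,E,G,D,B,m]

Answer: F,C,E,G,D,B,m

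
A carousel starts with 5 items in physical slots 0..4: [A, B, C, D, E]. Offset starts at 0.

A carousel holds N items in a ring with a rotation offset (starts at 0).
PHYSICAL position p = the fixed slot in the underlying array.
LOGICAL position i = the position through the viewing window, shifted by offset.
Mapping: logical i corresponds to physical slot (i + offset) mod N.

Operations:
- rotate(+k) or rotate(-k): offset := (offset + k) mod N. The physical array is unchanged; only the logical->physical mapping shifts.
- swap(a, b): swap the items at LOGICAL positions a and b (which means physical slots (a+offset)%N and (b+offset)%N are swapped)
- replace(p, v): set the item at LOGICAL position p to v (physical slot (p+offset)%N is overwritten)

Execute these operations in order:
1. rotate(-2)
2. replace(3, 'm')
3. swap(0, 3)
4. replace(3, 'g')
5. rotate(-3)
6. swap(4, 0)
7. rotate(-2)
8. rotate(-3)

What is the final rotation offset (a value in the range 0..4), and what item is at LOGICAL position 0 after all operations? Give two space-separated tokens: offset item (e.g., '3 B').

Answer: 0 E

Derivation:
After op 1 (rotate(-2)): offset=3, physical=[A,B,C,D,E], logical=[D,E,A,B,C]
After op 2 (replace(3, 'm')): offset=3, physical=[A,m,C,D,E], logical=[D,E,A,m,C]
After op 3 (swap(0, 3)): offset=3, physical=[A,D,C,m,E], logical=[m,E,A,D,C]
After op 4 (replace(3, 'g')): offset=3, physical=[A,g,C,m,E], logical=[m,E,A,g,C]
After op 5 (rotate(-3)): offset=0, physical=[A,g,C,m,E], logical=[A,g,C,m,E]
After op 6 (swap(4, 0)): offset=0, physical=[E,g,C,m,A], logical=[E,g,C,m,A]
After op 7 (rotate(-2)): offset=3, physical=[E,g,C,m,A], logical=[m,A,E,g,C]
After op 8 (rotate(-3)): offset=0, physical=[E,g,C,m,A], logical=[E,g,C,m,A]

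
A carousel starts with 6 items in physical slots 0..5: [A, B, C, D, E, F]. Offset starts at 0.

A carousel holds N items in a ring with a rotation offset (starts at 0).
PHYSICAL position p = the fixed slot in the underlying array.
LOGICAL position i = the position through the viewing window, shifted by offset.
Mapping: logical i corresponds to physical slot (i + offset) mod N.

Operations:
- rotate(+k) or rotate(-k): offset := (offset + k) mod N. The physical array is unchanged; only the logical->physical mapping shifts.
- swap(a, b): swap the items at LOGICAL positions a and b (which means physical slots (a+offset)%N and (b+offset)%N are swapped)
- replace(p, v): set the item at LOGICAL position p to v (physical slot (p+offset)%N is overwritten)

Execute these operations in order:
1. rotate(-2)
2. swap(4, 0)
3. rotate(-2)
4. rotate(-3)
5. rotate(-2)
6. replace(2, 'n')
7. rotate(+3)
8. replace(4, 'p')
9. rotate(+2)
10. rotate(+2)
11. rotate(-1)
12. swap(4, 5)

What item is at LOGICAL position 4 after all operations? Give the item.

After op 1 (rotate(-2)): offset=4, physical=[A,B,C,D,E,F], logical=[E,F,A,B,C,D]
After op 2 (swap(4, 0)): offset=4, physical=[A,B,E,D,C,F], logical=[C,F,A,B,E,D]
After op 3 (rotate(-2)): offset=2, physical=[A,B,E,D,C,F], logical=[E,D,C,F,A,B]
After op 4 (rotate(-3)): offset=5, physical=[A,B,E,D,C,F], logical=[F,A,B,E,D,C]
After op 5 (rotate(-2)): offset=3, physical=[A,B,E,D,C,F], logical=[D,C,F,A,B,E]
After op 6 (replace(2, 'n')): offset=3, physical=[A,B,E,D,C,n], logical=[D,C,n,A,B,E]
After op 7 (rotate(+3)): offset=0, physical=[A,B,E,D,C,n], logical=[A,B,E,D,C,n]
After op 8 (replace(4, 'p')): offset=0, physical=[A,B,E,D,p,n], logical=[A,B,E,D,p,n]
After op 9 (rotate(+2)): offset=2, physical=[A,B,E,D,p,n], logical=[E,D,p,n,A,B]
After op 10 (rotate(+2)): offset=4, physical=[A,B,E,D,p,n], logical=[p,n,A,B,E,D]
After op 11 (rotate(-1)): offset=3, physical=[A,B,E,D,p,n], logical=[D,p,n,A,B,E]
After op 12 (swap(4, 5)): offset=3, physical=[A,E,B,D,p,n], logical=[D,p,n,A,E,B]

Answer: E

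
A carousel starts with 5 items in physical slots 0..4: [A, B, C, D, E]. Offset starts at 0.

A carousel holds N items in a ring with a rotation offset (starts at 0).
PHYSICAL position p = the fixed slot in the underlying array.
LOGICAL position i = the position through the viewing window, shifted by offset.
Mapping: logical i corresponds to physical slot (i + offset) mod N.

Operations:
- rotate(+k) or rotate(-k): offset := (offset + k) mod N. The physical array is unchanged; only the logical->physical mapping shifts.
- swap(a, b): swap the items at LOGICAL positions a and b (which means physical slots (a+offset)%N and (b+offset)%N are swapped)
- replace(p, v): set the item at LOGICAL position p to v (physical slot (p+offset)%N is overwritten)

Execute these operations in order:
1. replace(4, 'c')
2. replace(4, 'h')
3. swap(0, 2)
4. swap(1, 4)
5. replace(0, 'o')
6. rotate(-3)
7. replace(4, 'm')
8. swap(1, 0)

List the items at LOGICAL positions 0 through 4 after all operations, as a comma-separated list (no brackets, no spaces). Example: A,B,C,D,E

Answer: D,A,B,o,m

Derivation:
After op 1 (replace(4, 'c')): offset=0, physical=[A,B,C,D,c], logical=[A,B,C,D,c]
After op 2 (replace(4, 'h')): offset=0, physical=[A,B,C,D,h], logical=[A,B,C,D,h]
After op 3 (swap(0, 2)): offset=0, physical=[C,B,A,D,h], logical=[C,B,A,D,h]
After op 4 (swap(1, 4)): offset=0, physical=[C,h,A,D,B], logical=[C,h,A,D,B]
After op 5 (replace(0, 'o')): offset=0, physical=[o,h,A,D,B], logical=[o,h,A,D,B]
After op 6 (rotate(-3)): offset=2, physical=[o,h,A,D,B], logical=[A,D,B,o,h]
After op 7 (replace(4, 'm')): offset=2, physical=[o,m,A,D,B], logical=[A,D,B,o,m]
After op 8 (swap(1, 0)): offset=2, physical=[o,m,D,A,B], logical=[D,A,B,o,m]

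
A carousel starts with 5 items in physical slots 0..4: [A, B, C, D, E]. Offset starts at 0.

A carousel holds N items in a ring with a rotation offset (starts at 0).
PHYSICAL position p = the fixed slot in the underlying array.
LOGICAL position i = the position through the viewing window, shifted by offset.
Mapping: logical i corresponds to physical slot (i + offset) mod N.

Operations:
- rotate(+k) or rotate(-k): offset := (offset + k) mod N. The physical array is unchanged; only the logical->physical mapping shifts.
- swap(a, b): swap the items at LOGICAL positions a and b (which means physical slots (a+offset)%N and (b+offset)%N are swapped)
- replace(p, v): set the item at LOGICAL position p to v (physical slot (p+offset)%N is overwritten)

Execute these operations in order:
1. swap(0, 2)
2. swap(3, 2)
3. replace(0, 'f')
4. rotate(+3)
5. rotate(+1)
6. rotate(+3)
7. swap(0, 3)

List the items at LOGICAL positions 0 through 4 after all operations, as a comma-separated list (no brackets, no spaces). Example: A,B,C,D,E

Answer: f,A,E,D,B

Derivation:
After op 1 (swap(0, 2)): offset=0, physical=[C,B,A,D,E], logical=[C,B,A,D,E]
After op 2 (swap(3, 2)): offset=0, physical=[C,B,D,A,E], logical=[C,B,D,A,E]
After op 3 (replace(0, 'f')): offset=0, physical=[f,B,D,A,E], logical=[f,B,D,A,E]
After op 4 (rotate(+3)): offset=3, physical=[f,B,D,A,E], logical=[A,E,f,B,D]
After op 5 (rotate(+1)): offset=4, physical=[f,B,D,A,E], logical=[E,f,B,D,A]
After op 6 (rotate(+3)): offset=2, physical=[f,B,D,A,E], logical=[D,A,E,f,B]
After op 7 (swap(0, 3)): offset=2, physical=[D,B,f,A,E], logical=[f,A,E,D,B]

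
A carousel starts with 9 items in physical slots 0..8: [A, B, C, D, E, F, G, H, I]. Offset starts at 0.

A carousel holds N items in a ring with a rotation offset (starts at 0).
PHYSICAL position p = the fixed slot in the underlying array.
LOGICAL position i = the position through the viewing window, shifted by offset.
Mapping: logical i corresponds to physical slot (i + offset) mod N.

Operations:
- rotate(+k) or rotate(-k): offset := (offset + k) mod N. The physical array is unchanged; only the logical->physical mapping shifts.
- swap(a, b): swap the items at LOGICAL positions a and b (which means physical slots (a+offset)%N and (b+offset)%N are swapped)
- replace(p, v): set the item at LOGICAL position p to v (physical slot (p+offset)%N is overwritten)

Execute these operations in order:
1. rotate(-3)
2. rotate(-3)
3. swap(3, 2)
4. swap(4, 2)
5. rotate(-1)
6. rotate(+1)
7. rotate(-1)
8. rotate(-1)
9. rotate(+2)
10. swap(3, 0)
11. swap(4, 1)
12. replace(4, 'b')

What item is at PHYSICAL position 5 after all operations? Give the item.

Answer: H

Derivation:
After op 1 (rotate(-3)): offset=6, physical=[A,B,C,D,E,F,G,H,I], logical=[G,H,I,A,B,C,D,E,F]
After op 2 (rotate(-3)): offset=3, physical=[A,B,C,D,E,F,G,H,I], logical=[D,E,F,G,H,I,A,B,C]
After op 3 (swap(3, 2)): offset=3, physical=[A,B,C,D,E,G,F,H,I], logical=[D,E,G,F,H,I,A,B,C]
After op 4 (swap(4, 2)): offset=3, physical=[A,B,C,D,E,H,F,G,I], logical=[D,E,H,F,G,I,A,B,C]
After op 5 (rotate(-1)): offset=2, physical=[A,B,C,D,E,H,F,G,I], logical=[C,D,E,H,F,G,I,A,B]
After op 6 (rotate(+1)): offset=3, physical=[A,B,C,D,E,H,F,G,I], logical=[D,E,H,F,G,I,A,B,C]
After op 7 (rotate(-1)): offset=2, physical=[A,B,C,D,E,H,F,G,I], logical=[C,D,E,H,F,G,I,A,B]
After op 8 (rotate(-1)): offset=1, physical=[A,B,C,D,E,H,F,G,I], logical=[B,C,D,E,H,F,G,I,A]
After op 9 (rotate(+2)): offset=3, physical=[A,B,C,D,E,H,F,G,I], logical=[D,E,H,F,G,I,A,B,C]
After op 10 (swap(3, 0)): offset=3, physical=[A,B,C,F,E,H,D,G,I], logical=[F,E,H,D,G,I,A,B,C]
After op 11 (swap(4, 1)): offset=3, physical=[A,B,C,F,G,H,D,E,I], logical=[F,G,H,D,E,I,A,B,C]
After op 12 (replace(4, 'b')): offset=3, physical=[A,B,C,F,G,H,D,b,I], logical=[F,G,H,D,b,I,A,B,C]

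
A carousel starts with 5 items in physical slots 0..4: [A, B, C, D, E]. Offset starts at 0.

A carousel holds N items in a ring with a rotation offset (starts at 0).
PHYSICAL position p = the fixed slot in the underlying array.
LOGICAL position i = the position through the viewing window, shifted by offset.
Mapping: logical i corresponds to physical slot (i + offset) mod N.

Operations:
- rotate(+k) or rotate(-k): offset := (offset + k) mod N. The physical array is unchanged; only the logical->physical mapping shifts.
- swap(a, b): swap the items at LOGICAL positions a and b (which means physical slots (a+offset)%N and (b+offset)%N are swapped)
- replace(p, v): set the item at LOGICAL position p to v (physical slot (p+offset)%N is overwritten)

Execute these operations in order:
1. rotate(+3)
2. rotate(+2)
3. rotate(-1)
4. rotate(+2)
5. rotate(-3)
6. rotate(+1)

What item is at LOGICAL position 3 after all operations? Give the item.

Answer: C

Derivation:
After op 1 (rotate(+3)): offset=3, physical=[A,B,C,D,E], logical=[D,E,A,B,C]
After op 2 (rotate(+2)): offset=0, physical=[A,B,C,D,E], logical=[A,B,C,D,E]
After op 3 (rotate(-1)): offset=4, physical=[A,B,C,D,E], logical=[E,A,B,C,D]
After op 4 (rotate(+2)): offset=1, physical=[A,B,C,D,E], logical=[B,C,D,E,A]
After op 5 (rotate(-3)): offset=3, physical=[A,B,C,D,E], logical=[D,E,A,B,C]
After op 6 (rotate(+1)): offset=4, physical=[A,B,C,D,E], logical=[E,A,B,C,D]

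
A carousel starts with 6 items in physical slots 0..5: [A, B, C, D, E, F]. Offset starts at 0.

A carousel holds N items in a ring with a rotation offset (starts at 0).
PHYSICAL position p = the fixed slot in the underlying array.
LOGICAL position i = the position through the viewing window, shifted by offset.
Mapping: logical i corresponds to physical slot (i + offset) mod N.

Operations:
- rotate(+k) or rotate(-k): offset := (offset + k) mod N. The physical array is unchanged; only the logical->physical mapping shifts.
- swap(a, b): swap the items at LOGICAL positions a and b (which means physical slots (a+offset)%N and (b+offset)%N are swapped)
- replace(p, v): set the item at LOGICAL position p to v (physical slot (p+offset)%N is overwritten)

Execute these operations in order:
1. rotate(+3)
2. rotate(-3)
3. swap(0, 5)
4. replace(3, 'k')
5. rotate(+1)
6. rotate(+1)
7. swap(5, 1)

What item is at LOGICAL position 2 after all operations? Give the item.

After op 1 (rotate(+3)): offset=3, physical=[A,B,C,D,E,F], logical=[D,E,F,A,B,C]
After op 2 (rotate(-3)): offset=0, physical=[A,B,C,D,E,F], logical=[A,B,C,D,E,F]
After op 3 (swap(0, 5)): offset=0, physical=[F,B,C,D,E,A], logical=[F,B,C,D,E,A]
After op 4 (replace(3, 'k')): offset=0, physical=[F,B,C,k,E,A], logical=[F,B,C,k,E,A]
After op 5 (rotate(+1)): offset=1, physical=[F,B,C,k,E,A], logical=[B,C,k,E,A,F]
After op 6 (rotate(+1)): offset=2, physical=[F,B,C,k,E,A], logical=[C,k,E,A,F,B]
After op 7 (swap(5, 1)): offset=2, physical=[F,k,C,B,E,A], logical=[C,B,E,A,F,k]

Answer: E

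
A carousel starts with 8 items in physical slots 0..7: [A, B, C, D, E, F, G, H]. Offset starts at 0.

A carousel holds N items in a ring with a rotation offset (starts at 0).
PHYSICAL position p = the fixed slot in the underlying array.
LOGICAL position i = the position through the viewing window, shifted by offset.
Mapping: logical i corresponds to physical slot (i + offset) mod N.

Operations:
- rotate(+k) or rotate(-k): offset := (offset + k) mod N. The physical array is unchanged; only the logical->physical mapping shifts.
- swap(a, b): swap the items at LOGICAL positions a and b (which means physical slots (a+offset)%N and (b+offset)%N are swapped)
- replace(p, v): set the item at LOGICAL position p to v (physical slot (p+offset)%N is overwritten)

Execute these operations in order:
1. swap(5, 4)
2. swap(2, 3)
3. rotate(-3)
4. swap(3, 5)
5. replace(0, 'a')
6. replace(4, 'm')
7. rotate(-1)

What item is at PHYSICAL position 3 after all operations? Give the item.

After op 1 (swap(5, 4)): offset=0, physical=[A,B,C,D,F,E,G,H], logical=[A,B,C,D,F,E,G,H]
After op 2 (swap(2, 3)): offset=0, physical=[A,B,D,C,F,E,G,H], logical=[A,B,D,C,F,E,G,H]
After op 3 (rotate(-3)): offset=5, physical=[A,B,D,C,F,E,G,H], logical=[E,G,H,A,B,D,C,F]
After op 4 (swap(3, 5)): offset=5, physical=[D,B,A,C,F,E,G,H], logical=[E,G,H,D,B,A,C,F]
After op 5 (replace(0, 'a')): offset=5, physical=[D,B,A,C,F,a,G,H], logical=[a,G,H,D,B,A,C,F]
After op 6 (replace(4, 'm')): offset=5, physical=[D,m,A,C,F,a,G,H], logical=[a,G,H,D,m,A,C,F]
After op 7 (rotate(-1)): offset=4, physical=[D,m,A,C,F,a,G,H], logical=[F,a,G,H,D,m,A,C]

Answer: C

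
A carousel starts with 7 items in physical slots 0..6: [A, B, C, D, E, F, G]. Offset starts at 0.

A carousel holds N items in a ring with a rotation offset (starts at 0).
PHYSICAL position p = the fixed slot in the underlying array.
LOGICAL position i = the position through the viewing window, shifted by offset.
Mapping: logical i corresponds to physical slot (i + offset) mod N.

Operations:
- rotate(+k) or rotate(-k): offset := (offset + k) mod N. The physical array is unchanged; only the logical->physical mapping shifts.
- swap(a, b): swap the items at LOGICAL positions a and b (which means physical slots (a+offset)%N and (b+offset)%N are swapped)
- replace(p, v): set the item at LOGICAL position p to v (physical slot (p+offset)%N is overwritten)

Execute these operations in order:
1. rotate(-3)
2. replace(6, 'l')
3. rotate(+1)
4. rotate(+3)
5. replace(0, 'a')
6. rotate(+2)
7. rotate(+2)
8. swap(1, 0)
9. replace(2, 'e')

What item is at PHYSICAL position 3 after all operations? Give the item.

After op 1 (rotate(-3)): offset=4, physical=[A,B,C,D,E,F,G], logical=[E,F,G,A,B,C,D]
After op 2 (replace(6, 'l')): offset=4, physical=[A,B,C,l,E,F,G], logical=[E,F,G,A,B,C,l]
After op 3 (rotate(+1)): offset=5, physical=[A,B,C,l,E,F,G], logical=[F,G,A,B,C,l,E]
After op 4 (rotate(+3)): offset=1, physical=[A,B,C,l,E,F,G], logical=[B,C,l,E,F,G,A]
After op 5 (replace(0, 'a')): offset=1, physical=[A,a,C,l,E,F,G], logical=[a,C,l,E,F,G,A]
After op 6 (rotate(+2)): offset=3, physical=[A,a,C,l,E,F,G], logical=[l,E,F,G,A,a,C]
After op 7 (rotate(+2)): offset=5, physical=[A,a,C,l,E,F,G], logical=[F,G,A,a,C,l,E]
After op 8 (swap(1, 0)): offset=5, physical=[A,a,C,l,E,G,F], logical=[G,F,A,a,C,l,E]
After op 9 (replace(2, 'e')): offset=5, physical=[e,a,C,l,E,G,F], logical=[G,F,e,a,C,l,E]

Answer: l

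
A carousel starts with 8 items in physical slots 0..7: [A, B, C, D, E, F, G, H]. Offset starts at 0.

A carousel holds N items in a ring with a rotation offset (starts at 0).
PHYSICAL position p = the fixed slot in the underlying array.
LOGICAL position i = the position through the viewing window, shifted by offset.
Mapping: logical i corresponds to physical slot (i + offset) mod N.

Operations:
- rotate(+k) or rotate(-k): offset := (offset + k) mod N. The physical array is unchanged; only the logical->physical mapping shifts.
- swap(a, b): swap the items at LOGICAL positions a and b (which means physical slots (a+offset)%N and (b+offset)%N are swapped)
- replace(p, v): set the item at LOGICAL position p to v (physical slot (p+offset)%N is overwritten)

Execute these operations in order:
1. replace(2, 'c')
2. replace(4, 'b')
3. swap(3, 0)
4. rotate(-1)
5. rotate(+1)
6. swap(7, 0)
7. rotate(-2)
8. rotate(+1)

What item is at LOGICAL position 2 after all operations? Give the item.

After op 1 (replace(2, 'c')): offset=0, physical=[A,B,c,D,E,F,G,H], logical=[A,B,c,D,E,F,G,H]
After op 2 (replace(4, 'b')): offset=0, physical=[A,B,c,D,b,F,G,H], logical=[A,B,c,D,b,F,G,H]
After op 3 (swap(3, 0)): offset=0, physical=[D,B,c,A,b,F,G,H], logical=[D,B,c,A,b,F,G,H]
After op 4 (rotate(-1)): offset=7, physical=[D,B,c,A,b,F,G,H], logical=[H,D,B,c,A,b,F,G]
After op 5 (rotate(+1)): offset=0, physical=[D,B,c,A,b,F,G,H], logical=[D,B,c,A,b,F,G,H]
After op 6 (swap(7, 0)): offset=0, physical=[H,B,c,A,b,F,G,D], logical=[H,B,c,A,b,F,G,D]
After op 7 (rotate(-2)): offset=6, physical=[H,B,c,A,b,F,G,D], logical=[G,D,H,B,c,A,b,F]
After op 8 (rotate(+1)): offset=7, physical=[H,B,c,A,b,F,G,D], logical=[D,H,B,c,A,b,F,G]

Answer: B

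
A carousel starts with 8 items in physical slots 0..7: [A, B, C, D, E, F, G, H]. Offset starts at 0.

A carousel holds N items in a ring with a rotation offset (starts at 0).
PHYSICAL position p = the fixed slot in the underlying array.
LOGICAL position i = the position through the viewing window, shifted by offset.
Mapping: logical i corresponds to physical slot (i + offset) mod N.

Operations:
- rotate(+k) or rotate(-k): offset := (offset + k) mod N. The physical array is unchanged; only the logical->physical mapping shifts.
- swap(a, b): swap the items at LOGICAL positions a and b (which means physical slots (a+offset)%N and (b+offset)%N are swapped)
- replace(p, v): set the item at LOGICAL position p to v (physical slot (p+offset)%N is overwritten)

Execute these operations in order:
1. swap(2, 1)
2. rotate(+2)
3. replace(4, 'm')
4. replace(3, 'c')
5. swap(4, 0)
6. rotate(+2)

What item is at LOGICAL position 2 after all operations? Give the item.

Answer: B

Derivation:
After op 1 (swap(2, 1)): offset=0, physical=[A,C,B,D,E,F,G,H], logical=[A,C,B,D,E,F,G,H]
After op 2 (rotate(+2)): offset=2, physical=[A,C,B,D,E,F,G,H], logical=[B,D,E,F,G,H,A,C]
After op 3 (replace(4, 'm')): offset=2, physical=[A,C,B,D,E,F,m,H], logical=[B,D,E,F,m,H,A,C]
After op 4 (replace(3, 'c')): offset=2, physical=[A,C,B,D,E,c,m,H], logical=[B,D,E,c,m,H,A,C]
After op 5 (swap(4, 0)): offset=2, physical=[A,C,m,D,E,c,B,H], logical=[m,D,E,c,B,H,A,C]
After op 6 (rotate(+2)): offset=4, physical=[A,C,m,D,E,c,B,H], logical=[E,c,B,H,A,C,m,D]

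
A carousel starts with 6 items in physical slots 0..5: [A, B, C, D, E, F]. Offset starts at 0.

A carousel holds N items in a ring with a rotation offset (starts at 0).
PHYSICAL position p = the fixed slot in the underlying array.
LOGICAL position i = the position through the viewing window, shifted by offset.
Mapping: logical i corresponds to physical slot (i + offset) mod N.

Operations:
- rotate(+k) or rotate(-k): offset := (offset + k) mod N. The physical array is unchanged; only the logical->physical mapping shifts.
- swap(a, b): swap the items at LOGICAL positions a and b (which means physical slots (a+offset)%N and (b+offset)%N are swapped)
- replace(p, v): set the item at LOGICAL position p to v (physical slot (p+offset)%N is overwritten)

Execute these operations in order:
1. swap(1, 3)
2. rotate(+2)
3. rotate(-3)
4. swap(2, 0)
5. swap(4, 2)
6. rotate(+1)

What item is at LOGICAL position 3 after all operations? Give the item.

Answer: F

Derivation:
After op 1 (swap(1, 3)): offset=0, physical=[A,D,C,B,E,F], logical=[A,D,C,B,E,F]
After op 2 (rotate(+2)): offset=2, physical=[A,D,C,B,E,F], logical=[C,B,E,F,A,D]
After op 3 (rotate(-3)): offset=5, physical=[A,D,C,B,E,F], logical=[F,A,D,C,B,E]
After op 4 (swap(2, 0)): offset=5, physical=[A,F,C,B,E,D], logical=[D,A,F,C,B,E]
After op 5 (swap(4, 2)): offset=5, physical=[A,B,C,F,E,D], logical=[D,A,B,C,F,E]
After op 6 (rotate(+1)): offset=0, physical=[A,B,C,F,E,D], logical=[A,B,C,F,E,D]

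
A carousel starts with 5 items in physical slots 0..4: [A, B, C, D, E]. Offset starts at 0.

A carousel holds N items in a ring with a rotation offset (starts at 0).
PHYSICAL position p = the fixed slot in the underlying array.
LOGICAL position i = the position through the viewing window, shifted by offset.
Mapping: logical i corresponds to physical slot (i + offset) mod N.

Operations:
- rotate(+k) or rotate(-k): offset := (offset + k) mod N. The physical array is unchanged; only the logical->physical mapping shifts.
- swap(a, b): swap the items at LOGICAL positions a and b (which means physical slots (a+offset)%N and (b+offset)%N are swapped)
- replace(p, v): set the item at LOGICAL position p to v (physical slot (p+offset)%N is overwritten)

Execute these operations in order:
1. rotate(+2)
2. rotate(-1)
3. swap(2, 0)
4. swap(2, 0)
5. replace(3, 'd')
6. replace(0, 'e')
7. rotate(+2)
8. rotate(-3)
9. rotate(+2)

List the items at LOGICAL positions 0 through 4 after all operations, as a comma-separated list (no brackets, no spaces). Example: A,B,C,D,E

After op 1 (rotate(+2)): offset=2, physical=[A,B,C,D,E], logical=[C,D,E,A,B]
After op 2 (rotate(-1)): offset=1, physical=[A,B,C,D,E], logical=[B,C,D,E,A]
After op 3 (swap(2, 0)): offset=1, physical=[A,D,C,B,E], logical=[D,C,B,E,A]
After op 4 (swap(2, 0)): offset=1, physical=[A,B,C,D,E], logical=[B,C,D,E,A]
After op 5 (replace(3, 'd')): offset=1, physical=[A,B,C,D,d], logical=[B,C,D,d,A]
After op 6 (replace(0, 'e')): offset=1, physical=[A,e,C,D,d], logical=[e,C,D,d,A]
After op 7 (rotate(+2)): offset=3, physical=[A,e,C,D,d], logical=[D,d,A,e,C]
After op 8 (rotate(-3)): offset=0, physical=[A,e,C,D,d], logical=[A,e,C,D,d]
After op 9 (rotate(+2)): offset=2, physical=[A,e,C,D,d], logical=[C,D,d,A,e]

Answer: C,D,d,A,e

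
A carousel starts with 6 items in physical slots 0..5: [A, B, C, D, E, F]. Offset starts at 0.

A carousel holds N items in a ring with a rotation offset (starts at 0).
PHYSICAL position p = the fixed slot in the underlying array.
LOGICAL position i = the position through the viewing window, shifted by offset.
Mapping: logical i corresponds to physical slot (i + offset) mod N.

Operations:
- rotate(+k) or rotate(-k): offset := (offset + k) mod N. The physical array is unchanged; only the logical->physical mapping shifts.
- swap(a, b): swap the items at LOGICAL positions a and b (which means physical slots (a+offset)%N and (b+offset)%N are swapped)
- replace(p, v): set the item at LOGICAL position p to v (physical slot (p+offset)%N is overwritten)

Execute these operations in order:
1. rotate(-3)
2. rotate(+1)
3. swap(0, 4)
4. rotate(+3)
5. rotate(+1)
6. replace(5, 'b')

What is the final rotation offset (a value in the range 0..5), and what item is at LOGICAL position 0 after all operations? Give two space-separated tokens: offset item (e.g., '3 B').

Answer: 2 E

Derivation:
After op 1 (rotate(-3)): offset=3, physical=[A,B,C,D,E,F], logical=[D,E,F,A,B,C]
After op 2 (rotate(+1)): offset=4, physical=[A,B,C,D,E,F], logical=[E,F,A,B,C,D]
After op 3 (swap(0, 4)): offset=4, physical=[A,B,E,D,C,F], logical=[C,F,A,B,E,D]
After op 4 (rotate(+3)): offset=1, physical=[A,B,E,D,C,F], logical=[B,E,D,C,F,A]
After op 5 (rotate(+1)): offset=2, physical=[A,B,E,D,C,F], logical=[E,D,C,F,A,B]
After op 6 (replace(5, 'b')): offset=2, physical=[A,b,E,D,C,F], logical=[E,D,C,F,A,b]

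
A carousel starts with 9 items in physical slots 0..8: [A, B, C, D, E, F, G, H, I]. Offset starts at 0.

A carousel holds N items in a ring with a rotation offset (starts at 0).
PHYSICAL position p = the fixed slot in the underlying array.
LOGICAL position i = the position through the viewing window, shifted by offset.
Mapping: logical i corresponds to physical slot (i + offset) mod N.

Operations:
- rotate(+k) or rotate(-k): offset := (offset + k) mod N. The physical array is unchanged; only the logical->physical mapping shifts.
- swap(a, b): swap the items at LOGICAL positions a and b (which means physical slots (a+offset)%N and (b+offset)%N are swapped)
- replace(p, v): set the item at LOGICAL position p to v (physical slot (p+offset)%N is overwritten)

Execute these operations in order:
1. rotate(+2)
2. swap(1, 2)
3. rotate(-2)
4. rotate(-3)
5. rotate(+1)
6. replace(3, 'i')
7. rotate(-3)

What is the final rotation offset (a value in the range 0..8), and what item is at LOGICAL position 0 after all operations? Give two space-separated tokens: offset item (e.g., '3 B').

After op 1 (rotate(+2)): offset=2, physical=[A,B,C,D,E,F,G,H,I], logical=[C,D,E,F,G,H,I,A,B]
After op 2 (swap(1, 2)): offset=2, physical=[A,B,C,E,D,F,G,H,I], logical=[C,E,D,F,G,H,I,A,B]
After op 3 (rotate(-2)): offset=0, physical=[A,B,C,E,D,F,G,H,I], logical=[A,B,C,E,D,F,G,H,I]
After op 4 (rotate(-3)): offset=6, physical=[A,B,C,E,D,F,G,H,I], logical=[G,H,I,A,B,C,E,D,F]
After op 5 (rotate(+1)): offset=7, physical=[A,B,C,E,D,F,G,H,I], logical=[H,I,A,B,C,E,D,F,G]
After op 6 (replace(3, 'i')): offset=7, physical=[A,i,C,E,D,F,G,H,I], logical=[H,I,A,i,C,E,D,F,G]
After op 7 (rotate(-3)): offset=4, physical=[A,i,C,E,D,F,G,H,I], logical=[D,F,G,H,I,A,i,C,E]

Answer: 4 D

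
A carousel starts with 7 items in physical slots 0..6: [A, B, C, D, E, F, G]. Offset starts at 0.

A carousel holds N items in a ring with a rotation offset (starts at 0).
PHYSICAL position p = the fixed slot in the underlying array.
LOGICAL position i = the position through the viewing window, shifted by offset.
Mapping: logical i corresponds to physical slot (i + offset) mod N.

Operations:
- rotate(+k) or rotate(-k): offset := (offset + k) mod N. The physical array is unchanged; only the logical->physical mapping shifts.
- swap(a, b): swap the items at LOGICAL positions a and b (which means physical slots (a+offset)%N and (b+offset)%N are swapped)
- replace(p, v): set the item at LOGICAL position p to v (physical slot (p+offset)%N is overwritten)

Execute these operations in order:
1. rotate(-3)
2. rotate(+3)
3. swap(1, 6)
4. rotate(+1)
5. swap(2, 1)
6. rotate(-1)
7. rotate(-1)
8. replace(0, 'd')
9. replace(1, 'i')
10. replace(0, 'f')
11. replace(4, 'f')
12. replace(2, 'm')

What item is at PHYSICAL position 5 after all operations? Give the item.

Answer: F

Derivation:
After op 1 (rotate(-3)): offset=4, physical=[A,B,C,D,E,F,G], logical=[E,F,G,A,B,C,D]
After op 2 (rotate(+3)): offset=0, physical=[A,B,C,D,E,F,G], logical=[A,B,C,D,E,F,G]
After op 3 (swap(1, 6)): offset=0, physical=[A,G,C,D,E,F,B], logical=[A,G,C,D,E,F,B]
After op 4 (rotate(+1)): offset=1, physical=[A,G,C,D,E,F,B], logical=[G,C,D,E,F,B,A]
After op 5 (swap(2, 1)): offset=1, physical=[A,G,D,C,E,F,B], logical=[G,D,C,E,F,B,A]
After op 6 (rotate(-1)): offset=0, physical=[A,G,D,C,E,F,B], logical=[A,G,D,C,E,F,B]
After op 7 (rotate(-1)): offset=6, physical=[A,G,D,C,E,F,B], logical=[B,A,G,D,C,E,F]
After op 8 (replace(0, 'd')): offset=6, physical=[A,G,D,C,E,F,d], logical=[d,A,G,D,C,E,F]
After op 9 (replace(1, 'i')): offset=6, physical=[i,G,D,C,E,F,d], logical=[d,i,G,D,C,E,F]
After op 10 (replace(0, 'f')): offset=6, physical=[i,G,D,C,E,F,f], logical=[f,i,G,D,C,E,F]
After op 11 (replace(4, 'f')): offset=6, physical=[i,G,D,f,E,F,f], logical=[f,i,G,D,f,E,F]
After op 12 (replace(2, 'm')): offset=6, physical=[i,m,D,f,E,F,f], logical=[f,i,m,D,f,E,F]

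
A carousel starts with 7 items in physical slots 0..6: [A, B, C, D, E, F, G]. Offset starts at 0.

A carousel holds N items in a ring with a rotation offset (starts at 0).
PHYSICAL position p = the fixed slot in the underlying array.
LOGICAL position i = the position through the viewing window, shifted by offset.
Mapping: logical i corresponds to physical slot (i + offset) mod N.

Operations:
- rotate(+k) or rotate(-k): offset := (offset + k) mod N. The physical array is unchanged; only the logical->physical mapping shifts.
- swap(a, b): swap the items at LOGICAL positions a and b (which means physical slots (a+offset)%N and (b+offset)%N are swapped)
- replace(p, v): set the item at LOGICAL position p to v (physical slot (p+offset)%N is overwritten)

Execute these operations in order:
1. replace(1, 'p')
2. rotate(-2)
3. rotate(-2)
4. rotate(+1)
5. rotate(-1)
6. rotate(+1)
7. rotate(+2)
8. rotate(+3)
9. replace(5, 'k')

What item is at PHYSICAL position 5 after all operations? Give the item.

Answer: F

Derivation:
After op 1 (replace(1, 'p')): offset=0, physical=[A,p,C,D,E,F,G], logical=[A,p,C,D,E,F,G]
After op 2 (rotate(-2)): offset=5, physical=[A,p,C,D,E,F,G], logical=[F,G,A,p,C,D,E]
After op 3 (rotate(-2)): offset=3, physical=[A,p,C,D,E,F,G], logical=[D,E,F,G,A,p,C]
After op 4 (rotate(+1)): offset=4, physical=[A,p,C,D,E,F,G], logical=[E,F,G,A,p,C,D]
After op 5 (rotate(-1)): offset=3, physical=[A,p,C,D,E,F,G], logical=[D,E,F,G,A,p,C]
After op 6 (rotate(+1)): offset=4, physical=[A,p,C,D,E,F,G], logical=[E,F,G,A,p,C,D]
After op 7 (rotate(+2)): offset=6, physical=[A,p,C,D,E,F,G], logical=[G,A,p,C,D,E,F]
After op 8 (rotate(+3)): offset=2, physical=[A,p,C,D,E,F,G], logical=[C,D,E,F,G,A,p]
After op 9 (replace(5, 'k')): offset=2, physical=[k,p,C,D,E,F,G], logical=[C,D,E,F,G,k,p]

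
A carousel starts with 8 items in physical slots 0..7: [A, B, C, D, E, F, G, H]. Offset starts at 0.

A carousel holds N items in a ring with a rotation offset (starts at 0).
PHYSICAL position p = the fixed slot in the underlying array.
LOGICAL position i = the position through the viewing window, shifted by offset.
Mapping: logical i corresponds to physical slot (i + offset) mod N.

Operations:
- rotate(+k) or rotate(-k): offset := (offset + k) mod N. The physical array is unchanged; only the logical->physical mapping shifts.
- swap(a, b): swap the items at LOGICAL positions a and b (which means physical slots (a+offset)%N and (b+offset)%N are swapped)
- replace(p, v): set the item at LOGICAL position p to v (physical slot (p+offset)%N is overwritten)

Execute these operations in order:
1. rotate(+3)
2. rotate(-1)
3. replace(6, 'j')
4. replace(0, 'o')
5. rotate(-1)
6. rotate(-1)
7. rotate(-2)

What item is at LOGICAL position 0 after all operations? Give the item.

After op 1 (rotate(+3)): offset=3, physical=[A,B,C,D,E,F,G,H], logical=[D,E,F,G,H,A,B,C]
After op 2 (rotate(-1)): offset=2, physical=[A,B,C,D,E,F,G,H], logical=[C,D,E,F,G,H,A,B]
After op 3 (replace(6, 'j')): offset=2, physical=[j,B,C,D,E,F,G,H], logical=[C,D,E,F,G,H,j,B]
After op 4 (replace(0, 'o')): offset=2, physical=[j,B,o,D,E,F,G,H], logical=[o,D,E,F,G,H,j,B]
After op 5 (rotate(-1)): offset=1, physical=[j,B,o,D,E,F,G,H], logical=[B,o,D,E,F,G,H,j]
After op 6 (rotate(-1)): offset=0, physical=[j,B,o,D,E,F,G,H], logical=[j,B,o,D,E,F,G,H]
After op 7 (rotate(-2)): offset=6, physical=[j,B,o,D,E,F,G,H], logical=[G,H,j,B,o,D,E,F]

Answer: G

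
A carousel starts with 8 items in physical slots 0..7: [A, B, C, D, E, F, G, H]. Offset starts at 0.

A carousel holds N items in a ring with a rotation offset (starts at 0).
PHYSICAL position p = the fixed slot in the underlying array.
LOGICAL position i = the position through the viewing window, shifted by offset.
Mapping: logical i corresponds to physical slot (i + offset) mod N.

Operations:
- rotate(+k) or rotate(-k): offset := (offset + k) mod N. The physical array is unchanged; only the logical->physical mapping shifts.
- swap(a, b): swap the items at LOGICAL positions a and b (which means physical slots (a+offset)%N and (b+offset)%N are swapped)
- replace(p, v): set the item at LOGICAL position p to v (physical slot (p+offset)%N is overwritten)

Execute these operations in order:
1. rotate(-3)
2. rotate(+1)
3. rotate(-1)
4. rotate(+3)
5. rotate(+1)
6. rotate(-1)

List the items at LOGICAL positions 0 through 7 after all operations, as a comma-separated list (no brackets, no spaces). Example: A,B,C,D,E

Answer: A,B,C,D,E,F,G,H

Derivation:
After op 1 (rotate(-3)): offset=5, physical=[A,B,C,D,E,F,G,H], logical=[F,G,H,A,B,C,D,E]
After op 2 (rotate(+1)): offset=6, physical=[A,B,C,D,E,F,G,H], logical=[G,H,A,B,C,D,E,F]
After op 3 (rotate(-1)): offset=5, physical=[A,B,C,D,E,F,G,H], logical=[F,G,H,A,B,C,D,E]
After op 4 (rotate(+3)): offset=0, physical=[A,B,C,D,E,F,G,H], logical=[A,B,C,D,E,F,G,H]
After op 5 (rotate(+1)): offset=1, physical=[A,B,C,D,E,F,G,H], logical=[B,C,D,E,F,G,H,A]
After op 6 (rotate(-1)): offset=0, physical=[A,B,C,D,E,F,G,H], logical=[A,B,C,D,E,F,G,H]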